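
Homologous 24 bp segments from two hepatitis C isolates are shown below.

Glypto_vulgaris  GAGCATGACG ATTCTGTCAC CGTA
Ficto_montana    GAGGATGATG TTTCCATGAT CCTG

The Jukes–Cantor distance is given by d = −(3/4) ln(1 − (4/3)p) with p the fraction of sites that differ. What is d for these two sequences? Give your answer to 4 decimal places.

Mismatches occur at site 4 (C/G), site 9 (C/T), site 11 (A/T), site 15 (T/C), site 16 (G/A), site 18 (C/G), site 20 (C/T), site 22 (G/C), site 24 (A/G).
p = 9/24 = 0.375000.
d = −0.75 · ln(1 − (4/3)·0.375000) = −0.75 · ln(0.500000) = −0.75 · (-0.693147) = 0.5199.

0.5199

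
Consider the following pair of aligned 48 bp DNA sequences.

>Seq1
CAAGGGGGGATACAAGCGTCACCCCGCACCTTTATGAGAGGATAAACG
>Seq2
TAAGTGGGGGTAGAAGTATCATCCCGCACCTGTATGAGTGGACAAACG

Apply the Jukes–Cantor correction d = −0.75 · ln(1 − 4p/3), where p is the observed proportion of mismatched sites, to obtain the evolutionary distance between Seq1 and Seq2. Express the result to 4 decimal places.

0.2441

The sequences differ at positions 1 (C/T), 5 (G/T), 10 (A/G), 13 (C/G), 17 (C/T), 18 (G/A), 22 (C/T), 32 (T/G), 39 (A/T), 43 (T/C).
p = 10/48 = 0.208333.
d = −0.75 · ln(1 − (4/3)·0.208333) = −0.75 · ln(0.722223) = −0.75 · (-0.325421) = 0.2441.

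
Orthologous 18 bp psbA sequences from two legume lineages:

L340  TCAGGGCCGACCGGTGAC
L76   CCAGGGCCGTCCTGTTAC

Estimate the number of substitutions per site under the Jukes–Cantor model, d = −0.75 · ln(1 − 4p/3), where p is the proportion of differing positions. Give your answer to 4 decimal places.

Differing sites — 1:T/C; 10:A/T; 13:G/T; 16:G/T.
p = 4/18 = 0.222222.
d = −0.75 · ln(1 − (4/3)·0.222222) = −0.75 · ln(0.703704) = −0.75 · (-0.351397) = 0.2635.

0.2635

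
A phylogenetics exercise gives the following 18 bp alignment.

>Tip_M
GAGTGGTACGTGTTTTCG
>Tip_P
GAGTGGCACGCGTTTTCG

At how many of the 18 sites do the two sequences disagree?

The sequences differ at positions 7 (T/C), 11 (T/C).
That gives 2 mismatches out of 18 aligned sites, so the Hamming distance is 2.

2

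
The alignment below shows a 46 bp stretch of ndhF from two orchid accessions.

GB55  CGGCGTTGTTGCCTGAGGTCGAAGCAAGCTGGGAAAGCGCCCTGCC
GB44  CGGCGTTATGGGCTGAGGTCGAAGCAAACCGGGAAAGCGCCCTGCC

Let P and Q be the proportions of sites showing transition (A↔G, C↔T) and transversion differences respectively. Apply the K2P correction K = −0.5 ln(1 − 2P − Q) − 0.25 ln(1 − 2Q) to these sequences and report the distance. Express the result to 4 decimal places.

The sequences differ at positions 8 (G/A, transition), 10 (T/G, transversion), 12 (C/G, transversion), 28 (G/A, transition), 30 (T/C, transition).
Of the 5 differences, 3 transitions and 2 transversions over 46 sites: P = 3/46 = 0.065217, Q = 2/46 = 0.043478.
d = −0.5·ln(0.826088) − 0.25·ln(0.913044) = −0.5·(-0.191054) − 0.25·(-0.090971) = 0.1183.

0.1183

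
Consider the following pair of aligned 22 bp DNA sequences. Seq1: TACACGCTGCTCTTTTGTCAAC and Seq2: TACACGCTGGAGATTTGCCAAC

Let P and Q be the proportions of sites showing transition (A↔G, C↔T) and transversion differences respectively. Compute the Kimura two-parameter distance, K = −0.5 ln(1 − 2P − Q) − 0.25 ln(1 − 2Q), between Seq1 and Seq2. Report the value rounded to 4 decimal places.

0.2722

Differing sites — 10:C/G (Tv); 11:T/A (Tv); 12:C/G (Tv); 13:T/A (Tv); 18:T/C (Ti).
Of the 5 differences, 1 transition and 4 transversions over 22 sites: P = 1/22 = 0.045455, Q = 4/22 = 0.181818.
d = −0.5·ln(0.727272) − 0.25·ln(0.636364) = −0.5·(-0.318455) − 0.25·(-0.451985) = 0.2722.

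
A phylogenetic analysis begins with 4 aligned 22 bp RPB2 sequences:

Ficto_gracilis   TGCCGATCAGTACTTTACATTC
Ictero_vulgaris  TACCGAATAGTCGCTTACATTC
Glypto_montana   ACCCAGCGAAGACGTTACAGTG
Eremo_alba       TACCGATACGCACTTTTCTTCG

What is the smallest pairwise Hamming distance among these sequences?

6

Pairwise Hamming distances:
  Ficto_gracilis vs Ictero_vulgaris: 6
  Ficto_gracilis vs Glypto_montana: 11
  Ficto_gracilis vs Eremo_alba: 8
  Ictero_vulgaris vs Glypto_montana: 13
  Ictero_vulgaris vs Eremo_alba: 11
  Glypto_montana vs Eremo_alba: 14
The smallest is 6, between Ficto_gracilis and Ictero_vulgaris.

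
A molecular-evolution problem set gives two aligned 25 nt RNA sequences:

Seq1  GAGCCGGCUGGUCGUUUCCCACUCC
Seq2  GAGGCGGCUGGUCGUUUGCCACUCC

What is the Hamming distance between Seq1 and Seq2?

The sequences differ at positions 4 (C/G), 18 (C/G).
That gives 2 mismatches out of 25 aligned sites, so the Hamming distance is 2.

2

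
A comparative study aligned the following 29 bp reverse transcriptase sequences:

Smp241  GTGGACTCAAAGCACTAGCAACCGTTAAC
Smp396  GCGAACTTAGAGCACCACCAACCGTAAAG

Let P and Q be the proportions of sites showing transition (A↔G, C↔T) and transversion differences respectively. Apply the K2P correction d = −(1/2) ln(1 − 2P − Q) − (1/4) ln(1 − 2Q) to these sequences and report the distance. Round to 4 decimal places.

0.3553

The sequences differ at positions 2 (T/C, transition), 4 (G/A, transition), 8 (C/T, transition), 10 (A/G, transition), 16 (T/C, transition), 18 (G/C, transversion), 26 (T/A, transversion), 29 (C/G, transversion).
Of the 8 differences, 5 transitions and 3 transversions over 29 sites: P = 5/29 = 0.172414, Q = 3/29 = 0.103448.
d = −0.5·ln(0.551724) − 0.25·ln(0.793104) = −0.5·(-0.594707) − 0.25·(-0.231801) = 0.3553.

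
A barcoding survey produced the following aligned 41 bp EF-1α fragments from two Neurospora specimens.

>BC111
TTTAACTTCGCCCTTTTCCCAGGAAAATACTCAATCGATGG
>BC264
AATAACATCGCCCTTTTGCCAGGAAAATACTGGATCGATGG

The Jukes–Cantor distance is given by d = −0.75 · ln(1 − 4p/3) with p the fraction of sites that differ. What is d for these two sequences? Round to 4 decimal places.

The sequences differ at positions 1 (T/A), 2 (T/A), 7 (T/A), 18 (C/G), 32 (C/G), 33 (A/G).
p = 6/41 = 0.146341.
d = −0.75 · ln(1 − (4/3)·0.146341) = −0.75 · ln(0.804879) = −0.75 · (-0.217063) = 0.1628.

0.1628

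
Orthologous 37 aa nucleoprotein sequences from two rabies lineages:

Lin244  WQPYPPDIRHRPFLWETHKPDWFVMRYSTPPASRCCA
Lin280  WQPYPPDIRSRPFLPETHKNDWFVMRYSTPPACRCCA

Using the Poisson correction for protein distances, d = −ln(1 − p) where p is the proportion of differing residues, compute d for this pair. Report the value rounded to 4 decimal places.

0.1144

Differing sites — 10:H/S; 15:W/P; 20:P/N; 33:S/C.
p = 4/37 = 0.108108.
d = −ln(1 − 0.108108) = −ln(0.891892) = 0.1144.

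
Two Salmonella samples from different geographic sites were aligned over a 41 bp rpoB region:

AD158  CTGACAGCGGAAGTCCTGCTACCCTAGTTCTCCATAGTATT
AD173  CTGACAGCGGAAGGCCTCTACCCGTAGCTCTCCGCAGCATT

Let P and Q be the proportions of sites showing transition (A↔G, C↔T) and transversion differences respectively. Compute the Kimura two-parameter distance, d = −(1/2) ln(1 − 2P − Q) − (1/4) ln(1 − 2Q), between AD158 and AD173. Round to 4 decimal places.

Differing sites — 14:T/G (Tv); 18:G/C (Tv); 19:C/T (Ti); 20:T/A (Tv); 21:A/C (Tv); 24:C/G (Tv); 28:T/C (Ti); 34:A/G (Ti); 35:T/C (Ti); 38:T/C (Ti).
Of the 10 differences, 5 transitions and 5 transversions over 41 sites: P = 5/41 = 0.121951, Q = 5/41 = 0.121951.
d = −0.5·ln(0.634147) − 0.25·ln(0.756098) = −0.5·(-0.455474) − 0.25·(-0.279584) = 0.2976.

0.2976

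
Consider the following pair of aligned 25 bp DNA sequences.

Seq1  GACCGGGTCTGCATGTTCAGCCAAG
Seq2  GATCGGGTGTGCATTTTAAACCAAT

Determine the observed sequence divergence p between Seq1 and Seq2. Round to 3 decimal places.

Mismatches occur at site 3 (C↔T), site 9 (C↔G), site 15 (G↔T), site 18 (C↔A), site 20 (G↔A), site 25 (G↔T).
There are 6 differences over 25 sites, so p = 6/25 = 0.240.

0.240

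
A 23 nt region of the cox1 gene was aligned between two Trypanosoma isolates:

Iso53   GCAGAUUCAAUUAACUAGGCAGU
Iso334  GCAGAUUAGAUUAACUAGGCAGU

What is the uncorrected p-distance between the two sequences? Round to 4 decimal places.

The sequences differ at positions 8 (C/A), 9 (A/G).
There are 2 differences over 23 sites, so p = 2/23 = 0.0870.

0.0870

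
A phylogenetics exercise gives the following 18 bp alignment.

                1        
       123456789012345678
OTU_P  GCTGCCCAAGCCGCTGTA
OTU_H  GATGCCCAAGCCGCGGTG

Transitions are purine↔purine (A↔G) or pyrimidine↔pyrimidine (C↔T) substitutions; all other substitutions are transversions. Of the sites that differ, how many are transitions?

1

Differing sites — 2:C/A (Tv); 15:T/G (Tv); 18:A/G (Ti).
Of the 3 differences, 1 transition and 2 transversions, so the answer is 1.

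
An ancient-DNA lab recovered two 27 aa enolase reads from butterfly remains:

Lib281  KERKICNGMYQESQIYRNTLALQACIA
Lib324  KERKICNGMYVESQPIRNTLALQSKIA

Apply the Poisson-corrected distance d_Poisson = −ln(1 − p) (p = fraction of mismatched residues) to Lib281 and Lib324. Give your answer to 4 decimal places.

0.2048

The sequences differ at positions 11 (Q/V), 15 (I/P), 16 (Y/I), 24 (A/S), 25 (C/K).
p = 5/27 = 0.185185.
d = −ln(1 − 0.185185) = −ln(0.814815) = 0.2048.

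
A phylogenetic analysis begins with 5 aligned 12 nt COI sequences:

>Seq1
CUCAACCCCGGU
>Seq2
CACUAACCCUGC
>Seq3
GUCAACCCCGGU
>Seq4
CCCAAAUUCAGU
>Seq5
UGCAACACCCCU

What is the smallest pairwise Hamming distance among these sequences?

Pairwise Hamming distances:
  Seq1 vs Seq2: 5
  Seq1 vs Seq3: 1
  Seq1 vs Seq4: 5
  Seq1 vs Seq5: 5
  Seq2 vs Seq3: 6
  Seq2 vs Seq4: 6
  Seq2 vs Seq5: 8
  Seq3 vs Seq4: 6
  Seq3 vs Seq5: 5
  Seq4 vs Seq5: 7
The smallest is 1, between Seq1 and Seq3.

1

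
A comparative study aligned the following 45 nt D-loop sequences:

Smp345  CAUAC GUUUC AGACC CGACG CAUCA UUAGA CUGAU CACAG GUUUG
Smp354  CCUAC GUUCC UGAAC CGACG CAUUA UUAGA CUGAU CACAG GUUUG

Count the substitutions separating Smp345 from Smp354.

Differing sites — 2:A/C; 9:U/C; 11:A/U; 14:C/A; 24:C/U.
That gives 5 mismatches out of 45 aligned sites, so the Hamming distance is 5.

5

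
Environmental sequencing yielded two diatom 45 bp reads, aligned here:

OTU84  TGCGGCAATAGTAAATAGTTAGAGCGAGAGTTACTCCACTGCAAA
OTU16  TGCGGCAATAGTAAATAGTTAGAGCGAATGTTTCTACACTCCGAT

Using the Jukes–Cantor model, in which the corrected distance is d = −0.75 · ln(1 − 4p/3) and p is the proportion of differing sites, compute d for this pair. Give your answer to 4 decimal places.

0.1743

Differing sites — 28:G/A; 29:A/T; 33:A/T; 36:C/A; 41:G/C; 43:A/G; 45:A/T.
p = 7/45 = 0.155556.
d = −0.75 · ln(1 − (4/3)·0.155556) = −0.75 · ln(0.792592) = −0.75 · (-0.232447) = 0.1743.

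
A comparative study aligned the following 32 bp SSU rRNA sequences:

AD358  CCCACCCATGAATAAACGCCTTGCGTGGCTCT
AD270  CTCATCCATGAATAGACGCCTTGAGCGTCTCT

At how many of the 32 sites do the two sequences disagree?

6

Differing sites — 2:C/T; 5:C/T; 15:A/G; 24:C/A; 26:T/C; 28:G/T.
That gives 6 mismatches out of 32 aligned sites, so the Hamming distance is 6.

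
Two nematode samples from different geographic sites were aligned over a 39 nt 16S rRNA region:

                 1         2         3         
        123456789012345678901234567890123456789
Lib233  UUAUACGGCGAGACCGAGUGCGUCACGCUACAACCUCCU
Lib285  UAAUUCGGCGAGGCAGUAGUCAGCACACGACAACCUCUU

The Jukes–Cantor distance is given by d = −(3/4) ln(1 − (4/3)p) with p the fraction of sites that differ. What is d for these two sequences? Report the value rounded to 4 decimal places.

Mismatches occur at site 2 (U/A), site 5 (A/U), site 13 (A/G), site 15 (C/A), site 17 (A/U), site 18 (G/A), site 19 (U/G), site 20 (G/U), site 22 (G/A), site 23 (U/G), site 27 (G/A), site 29 (U/G), site 38 (C/U).
p = 13/39 = 0.333333.
d = −0.75 · ln(1 − (4/3)·0.333333) = −0.75 · ln(0.555556) = −0.75 · (-0.587786) = 0.4408.

0.4408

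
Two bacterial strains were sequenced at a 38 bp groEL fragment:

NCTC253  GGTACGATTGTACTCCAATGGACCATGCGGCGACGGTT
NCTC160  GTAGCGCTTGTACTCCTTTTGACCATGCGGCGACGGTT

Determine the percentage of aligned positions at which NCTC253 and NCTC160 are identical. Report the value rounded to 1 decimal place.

81.6%

Differing sites — 2:G/T; 3:T/A; 4:A/G; 7:A/C; 17:A/T; 18:A/T; 20:G/T.
31 of the 38 sites match, so the percent identity is 31/38 × 100 = 81.6%.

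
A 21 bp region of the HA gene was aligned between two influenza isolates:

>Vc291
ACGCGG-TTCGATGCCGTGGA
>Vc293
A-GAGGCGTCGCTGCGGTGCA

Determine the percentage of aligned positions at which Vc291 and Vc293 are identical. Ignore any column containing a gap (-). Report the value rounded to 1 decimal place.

73.7%

Excluding the 2 gap columns leaves 19 comparable sites.
The sequences differ at positions 4 (C/A), 8 (T/G), 12 (A/C), 16 (C/G), 20 (G/C).
14 of the 19 comparable sites match, so the percent identity is 14/19 × 100 = 73.7%.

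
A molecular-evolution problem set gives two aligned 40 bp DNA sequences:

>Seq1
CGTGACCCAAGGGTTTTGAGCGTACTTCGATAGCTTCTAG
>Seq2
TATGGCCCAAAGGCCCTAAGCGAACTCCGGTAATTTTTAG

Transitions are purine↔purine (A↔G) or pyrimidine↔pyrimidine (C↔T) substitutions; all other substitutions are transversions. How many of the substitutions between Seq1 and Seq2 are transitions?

13

The sequences differ at positions 1 (C/T, transition), 2 (G/A, transition), 5 (A/G, transition), 11 (G/A, transition), 14 (T/C, transition), 15 (T/C, transition), 16 (T/C, transition), 18 (G/A, transition), 23 (T/A, transversion), 27 (T/C, transition), 30 (A/G, transition), 33 (G/A, transition), 34 (C/T, transition), 37 (C/T, transition).
Of the 14 differences, 13 transitions and 1 transversion, so the answer is 13.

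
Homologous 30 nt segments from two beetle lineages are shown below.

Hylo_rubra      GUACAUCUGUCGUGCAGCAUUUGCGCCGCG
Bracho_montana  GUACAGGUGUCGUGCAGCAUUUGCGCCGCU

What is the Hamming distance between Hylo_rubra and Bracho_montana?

Mismatches occur at site 6 (U→G), site 7 (C→G), site 30 (G→U).
That gives 3 mismatches out of 30 aligned sites, so the Hamming distance is 3.

3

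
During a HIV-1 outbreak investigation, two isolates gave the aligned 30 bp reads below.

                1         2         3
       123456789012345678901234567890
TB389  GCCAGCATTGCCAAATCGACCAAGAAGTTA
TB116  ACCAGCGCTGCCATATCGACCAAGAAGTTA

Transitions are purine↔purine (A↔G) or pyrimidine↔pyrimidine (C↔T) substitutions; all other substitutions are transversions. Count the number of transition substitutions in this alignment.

Mismatches occur at site 1 (G↔A, transition), site 7 (A↔G, transition), site 8 (T↔C, transition), site 14 (A↔T, transversion).
Of the 4 differences, 3 transitions and 1 transversion, so the answer is 3.

3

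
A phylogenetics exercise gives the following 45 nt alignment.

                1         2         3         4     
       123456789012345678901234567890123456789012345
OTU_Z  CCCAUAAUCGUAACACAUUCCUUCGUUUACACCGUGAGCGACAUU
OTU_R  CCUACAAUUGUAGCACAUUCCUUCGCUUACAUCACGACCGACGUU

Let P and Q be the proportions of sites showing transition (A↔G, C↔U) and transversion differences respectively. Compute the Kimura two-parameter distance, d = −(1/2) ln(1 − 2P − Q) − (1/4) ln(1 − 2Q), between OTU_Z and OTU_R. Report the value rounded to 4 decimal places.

The sequences differ at positions 3 (C/U, transition), 5 (U/C, transition), 9 (C/U, transition), 13 (A/G, transition), 26 (U/C, transition), 32 (C/U, transition), 34 (G/A, transition), 35 (U/C, transition), 38 (G/C, transversion), 43 (A/G, transition).
Of the 10 differences, 9 transitions and 1 transversion over 45 sites: P = 9/45 = 0.200000, Q = 1/45 = 0.022222.
d = −0.5·ln(0.577778) − 0.25·ln(0.955556) = −0.5·(-0.548566) − 0.25·(-0.045462) = 0.2856.

0.2856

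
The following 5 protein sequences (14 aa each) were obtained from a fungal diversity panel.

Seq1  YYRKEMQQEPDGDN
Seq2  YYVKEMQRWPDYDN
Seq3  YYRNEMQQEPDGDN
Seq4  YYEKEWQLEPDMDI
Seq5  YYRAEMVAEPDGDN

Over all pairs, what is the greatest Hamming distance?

Pairwise Hamming distances:
  Seq1 vs Seq2: 4
  Seq1 vs Seq3: 1
  Seq1 vs Seq4: 5
  Seq1 vs Seq5: 3
  Seq2 vs Seq3: 5
  Seq2 vs Seq4: 6
  Seq2 vs Seq5: 6
  Seq3 vs Seq4: 6
  Seq3 vs Seq5: 3
  Seq4 vs Seq5: 7
The largest is 7, between Seq4 and Seq5.

7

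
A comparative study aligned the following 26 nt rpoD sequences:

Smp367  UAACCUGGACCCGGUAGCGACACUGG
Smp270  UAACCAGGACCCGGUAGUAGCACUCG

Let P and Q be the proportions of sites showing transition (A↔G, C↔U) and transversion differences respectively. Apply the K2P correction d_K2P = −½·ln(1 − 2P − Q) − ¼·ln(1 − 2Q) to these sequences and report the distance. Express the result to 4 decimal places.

0.2256

Differing sites — 6:U/A (Tv); 18:C/U (Ti); 19:G/A (Ti); 20:A/G (Ti); 25:G/C (Tv).
Of the 5 differences, 3 transitions and 2 transversions over 26 sites: P = 3/26 = 0.115385, Q = 2/26 = 0.076923.
d = −0.5·ln(0.692307) − 0.25·ln(0.846154) = −0.5·(-0.367726) − 0.25·(-0.167054) = 0.2256.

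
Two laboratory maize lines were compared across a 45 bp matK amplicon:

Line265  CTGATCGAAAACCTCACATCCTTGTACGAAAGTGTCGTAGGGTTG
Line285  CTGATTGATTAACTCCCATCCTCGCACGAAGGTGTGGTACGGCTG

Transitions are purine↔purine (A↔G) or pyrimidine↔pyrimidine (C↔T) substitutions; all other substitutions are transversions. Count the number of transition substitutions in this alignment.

5

The sequences differ at positions 6 (C/T, transition), 9 (A/T, transversion), 10 (A/T, transversion), 12 (C/A, transversion), 16 (A/C, transversion), 23 (T/C, transition), 25 (T/C, transition), 31 (A/G, transition), 36 (C/G, transversion), 40 (G/C, transversion), 43 (T/C, transition).
Of the 11 differences, 5 transitions and 6 transversions, so the answer is 5.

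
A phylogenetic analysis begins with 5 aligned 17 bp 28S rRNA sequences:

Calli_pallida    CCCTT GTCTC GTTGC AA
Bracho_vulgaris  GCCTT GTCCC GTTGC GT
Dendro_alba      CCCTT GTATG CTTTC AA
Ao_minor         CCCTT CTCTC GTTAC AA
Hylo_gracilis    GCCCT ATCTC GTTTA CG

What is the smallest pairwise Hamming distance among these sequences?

2

Pairwise Hamming distances:
  Calli_pallida vs Bracho_vulgaris: 4
  Calli_pallida vs Dendro_alba: 4
  Calli_pallida vs Ao_minor: 2
  Calli_pallida vs Hylo_gracilis: 7
  Bracho_vulgaris vs Dendro_alba: 8
  Bracho_vulgaris vs Ao_minor: 6
  Bracho_vulgaris vs Hylo_gracilis: 7
  Dendro_alba vs Ao_minor: 5
  Dendro_alba vs Hylo_gracilis: 9
  Ao_minor vs Hylo_gracilis: 7
The smallest is 2, between Calli_pallida and Ao_minor.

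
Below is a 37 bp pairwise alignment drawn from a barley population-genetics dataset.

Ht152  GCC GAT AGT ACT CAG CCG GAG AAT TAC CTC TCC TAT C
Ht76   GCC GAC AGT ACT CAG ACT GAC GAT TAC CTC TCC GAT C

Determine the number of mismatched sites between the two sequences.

6

Differing sites — 6:T/C; 16:C/A; 18:G/T; 21:G/C; 22:A/G; 34:T/G.
That gives 6 mismatches out of 37 aligned sites, so the Hamming distance is 6.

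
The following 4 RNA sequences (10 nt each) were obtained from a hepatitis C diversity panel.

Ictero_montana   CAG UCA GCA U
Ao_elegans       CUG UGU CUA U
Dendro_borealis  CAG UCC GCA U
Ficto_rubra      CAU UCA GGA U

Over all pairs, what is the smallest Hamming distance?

Pairwise Hamming distances:
  Ictero_montana vs Ao_elegans: 5
  Ictero_montana vs Dendro_borealis: 1
  Ictero_montana vs Ficto_rubra: 2
  Ao_elegans vs Dendro_borealis: 5
  Ao_elegans vs Ficto_rubra: 6
  Dendro_borealis vs Ficto_rubra: 3
The smallest is 1, between Ictero_montana and Dendro_borealis.

1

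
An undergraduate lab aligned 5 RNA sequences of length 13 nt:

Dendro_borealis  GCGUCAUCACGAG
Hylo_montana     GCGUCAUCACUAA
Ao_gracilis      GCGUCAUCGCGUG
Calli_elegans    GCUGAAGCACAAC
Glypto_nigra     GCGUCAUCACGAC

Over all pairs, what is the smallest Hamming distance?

Pairwise Hamming distances:
  Dendro_borealis vs Hylo_montana: 2
  Dendro_borealis vs Ao_gracilis: 2
  Dendro_borealis vs Calli_elegans: 6
  Dendro_borealis vs Glypto_nigra: 1
  Hylo_montana vs Ao_gracilis: 4
  Hylo_montana vs Calli_elegans: 6
  Hylo_montana vs Glypto_nigra: 2
  Ao_gracilis vs Calli_elegans: 8
  Ao_gracilis vs Glypto_nigra: 3
  Calli_elegans vs Glypto_nigra: 5
The smallest is 1, between Dendro_borealis and Glypto_nigra.

1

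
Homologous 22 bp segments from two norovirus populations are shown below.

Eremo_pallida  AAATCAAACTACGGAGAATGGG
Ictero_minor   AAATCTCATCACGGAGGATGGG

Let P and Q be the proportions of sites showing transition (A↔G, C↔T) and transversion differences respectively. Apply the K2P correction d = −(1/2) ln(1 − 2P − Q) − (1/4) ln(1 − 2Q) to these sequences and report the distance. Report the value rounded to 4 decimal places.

0.2762

Mismatches occur at site 6 (A↔T, transversion), site 7 (A↔C, transversion), site 9 (C↔T, transition), site 10 (T↔C, transition), site 17 (A↔G, transition).
Of the 5 differences, 3 transitions and 2 transversions over 22 sites: P = 3/22 = 0.136364, Q = 2/22 = 0.090909.
d = −0.5·ln(0.636363) − 0.25·ln(0.818182) = −0.5·(-0.451986) − 0.25·(-0.200670) = 0.2762.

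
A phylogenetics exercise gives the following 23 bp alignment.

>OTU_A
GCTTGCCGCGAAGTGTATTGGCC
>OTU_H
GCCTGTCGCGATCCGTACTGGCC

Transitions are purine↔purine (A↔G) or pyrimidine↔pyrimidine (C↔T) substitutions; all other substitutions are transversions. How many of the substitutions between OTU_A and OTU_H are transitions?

4

The sequences differ at positions 3 (T/C, transition), 6 (C/T, transition), 12 (A/T, transversion), 13 (G/C, transversion), 14 (T/C, transition), 18 (T/C, transition).
Of the 6 differences, 4 transitions and 2 transversions, so the answer is 4.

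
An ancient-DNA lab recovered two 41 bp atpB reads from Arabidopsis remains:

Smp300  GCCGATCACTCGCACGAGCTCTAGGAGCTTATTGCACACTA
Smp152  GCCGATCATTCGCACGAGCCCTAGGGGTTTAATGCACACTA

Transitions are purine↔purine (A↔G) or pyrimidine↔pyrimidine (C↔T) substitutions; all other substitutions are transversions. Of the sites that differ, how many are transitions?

4

Mismatches occur at site 9 (C↔T, transition), site 20 (T↔C, transition), site 26 (A↔G, transition), site 28 (C↔T, transition), site 32 (T↔A, transversion).
Of the 5 differences, 4 transitions and 1 transversion, so the answer is 4.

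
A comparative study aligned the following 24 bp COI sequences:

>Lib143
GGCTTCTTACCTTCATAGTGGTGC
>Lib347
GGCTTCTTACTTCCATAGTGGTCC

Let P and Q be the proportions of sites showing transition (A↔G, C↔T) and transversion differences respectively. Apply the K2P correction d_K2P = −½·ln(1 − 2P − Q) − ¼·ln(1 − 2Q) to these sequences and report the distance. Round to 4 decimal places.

The sequences differ at positions 11 (C/T, transition), 13 (T/C, transition), 23 (G/C, transversion).
Of the 3 differences, 2 transitions and 1 transversion over 24 sites: P = 2/24 = 0.083333, Q = 1/24 = 0.041667.
d = −0.5·ln(0.791667) − 0.25·ln(0.916666) = −0.5·(-0.233614) − 0.25·(-0.087012) = 0.1386.

0.1386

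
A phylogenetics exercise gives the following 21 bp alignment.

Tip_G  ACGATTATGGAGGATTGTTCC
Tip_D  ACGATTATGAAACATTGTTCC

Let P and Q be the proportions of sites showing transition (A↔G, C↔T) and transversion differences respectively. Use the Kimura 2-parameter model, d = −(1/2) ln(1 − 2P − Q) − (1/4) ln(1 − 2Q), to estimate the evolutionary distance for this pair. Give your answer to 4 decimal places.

Mismatches occur at site 10 (G→A, transition), site 12 (G→A, transition), site 13 (G→C, transversion).
Of the 3 differences, 2 transitions and 1 transversion over 21 sites: P = 2/21 = 0.095238, Q = 1/21 = 0.047619.
d = −0.5·ln(0.761905) − 0.25·ln(0.904762) = −0.5·(-0.271933) − 0.25·(-0.100083) = 0.1610.

0.1610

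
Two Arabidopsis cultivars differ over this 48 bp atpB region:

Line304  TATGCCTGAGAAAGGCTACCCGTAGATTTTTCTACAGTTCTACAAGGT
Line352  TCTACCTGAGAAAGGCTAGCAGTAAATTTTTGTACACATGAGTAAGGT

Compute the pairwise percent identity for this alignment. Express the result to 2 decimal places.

75.00%

Differing sites — 2:A/C; 4:G/A; 19:C/G; 21:C/A; 25:G/A; 32:C/G; 37:G/C; 38:T/A; 40:C/G; 41:T/A; 42:A/G; 43:C/T.
36 of the 48 sites match, so the percent identity is 36/48 × 100 = 75.00%.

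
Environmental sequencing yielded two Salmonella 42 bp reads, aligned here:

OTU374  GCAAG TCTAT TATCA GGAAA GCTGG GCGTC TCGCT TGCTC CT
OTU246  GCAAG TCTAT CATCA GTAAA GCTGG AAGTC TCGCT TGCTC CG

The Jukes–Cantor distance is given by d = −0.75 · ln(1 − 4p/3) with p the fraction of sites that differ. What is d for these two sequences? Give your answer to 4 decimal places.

Differing sites — 11:T/C; 17:G/T; 26:G/A; 27:C/A; 42:T/G.
p = 5/42 = 0.119048.
d = −0.75 · ln(1 − (4/3)·0.119048) = −0.75 · ln(0.841269) = −0.75 · (-0.172844) = 0.1296.

0.1296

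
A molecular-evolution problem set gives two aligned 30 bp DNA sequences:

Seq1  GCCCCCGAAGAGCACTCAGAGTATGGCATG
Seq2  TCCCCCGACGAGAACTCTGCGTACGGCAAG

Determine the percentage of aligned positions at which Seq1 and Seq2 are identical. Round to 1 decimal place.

Mismatches occur at site 1 (G→T), site 9 (A→C), site 13 (C→A), site 18 (A→T), site 20 (A→C), site 24 (T→C), site 29 (T→A).
23 of the 30 sites match, so the percent identity is 23/30 × 100 = 76.7%.

76.7%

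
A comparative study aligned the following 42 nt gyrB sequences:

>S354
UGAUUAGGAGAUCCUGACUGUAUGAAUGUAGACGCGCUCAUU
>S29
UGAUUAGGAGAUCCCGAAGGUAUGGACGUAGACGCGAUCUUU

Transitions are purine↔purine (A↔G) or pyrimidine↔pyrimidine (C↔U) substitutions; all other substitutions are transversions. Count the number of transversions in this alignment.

4

Differing sites — 15:U/C (Ti); 18:C/A (Tv); 19:U/G (Tv); 25:A/G (Ti); 27:U/C (Ti); 37:C/A (Tv); 40:A/U (Tv).
Of the 7 differences, 3 transitions and 4 transversions, so the answer is 4.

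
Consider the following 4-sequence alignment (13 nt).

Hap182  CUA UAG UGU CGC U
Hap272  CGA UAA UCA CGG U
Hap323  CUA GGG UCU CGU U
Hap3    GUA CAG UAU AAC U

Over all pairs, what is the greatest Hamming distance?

9

Pairwise Hamming distances:
  Hap182 vs Hap272: 5
  Hap182 vs Hap323: 4
  Hap182 vs Hap3: 5
  Hap272 vs Hap323: 6
  Hap272 vs Hap3: 9
  Hap323 vs Hap3: 7
The largest is 9, between Hap272 and Hap3.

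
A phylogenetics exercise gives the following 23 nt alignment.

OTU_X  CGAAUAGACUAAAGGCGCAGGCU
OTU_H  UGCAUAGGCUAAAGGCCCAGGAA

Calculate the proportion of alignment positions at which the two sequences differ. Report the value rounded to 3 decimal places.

0.261

The sequences differ at positions 1 (C/U), 3 (A/C), 8 (A/G), 17 (G/C), 22 (C/A), 23 (U/A).
There are 6 differences over 23 sites, so p = 6/23 = 0.261.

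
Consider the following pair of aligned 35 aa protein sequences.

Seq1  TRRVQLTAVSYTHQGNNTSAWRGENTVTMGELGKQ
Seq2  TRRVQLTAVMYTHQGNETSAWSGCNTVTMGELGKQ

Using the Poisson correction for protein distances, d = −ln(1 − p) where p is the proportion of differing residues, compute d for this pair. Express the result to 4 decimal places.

Mismatches occur at site 10 (S→M), site 17 (N→E), site 22 (R→S), site 24 (E→C).
p = 4/35 = 0.114286.
d = −ln(1 − 0.114286) = −ln(0.885714) = 0.1214.

0.1214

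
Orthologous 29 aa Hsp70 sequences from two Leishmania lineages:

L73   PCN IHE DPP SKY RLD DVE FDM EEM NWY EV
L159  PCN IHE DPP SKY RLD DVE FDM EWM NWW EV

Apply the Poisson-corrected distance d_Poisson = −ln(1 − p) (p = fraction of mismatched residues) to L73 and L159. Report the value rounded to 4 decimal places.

Differing sites — 23:E/W; 27:Y/W.
p = 2/29 = 0.068966.
d = −ln(1 − 0.068966) = −ln(0.931034) = 0.0715.

0.0715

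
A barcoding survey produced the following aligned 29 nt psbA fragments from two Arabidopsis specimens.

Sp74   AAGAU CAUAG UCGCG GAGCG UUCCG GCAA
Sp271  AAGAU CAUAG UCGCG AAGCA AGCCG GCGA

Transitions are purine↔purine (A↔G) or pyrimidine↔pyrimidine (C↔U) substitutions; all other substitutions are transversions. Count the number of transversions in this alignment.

Mismatches occur at site 16 (G/A, transition), site 20 (G/A, transition), site 21 (U/A, transversion), site 22 (U/G, transversion), site 28 (A/G, transition).
Of the 5 differences, 3 transitions and 2 transversions, so the answer is 2.

2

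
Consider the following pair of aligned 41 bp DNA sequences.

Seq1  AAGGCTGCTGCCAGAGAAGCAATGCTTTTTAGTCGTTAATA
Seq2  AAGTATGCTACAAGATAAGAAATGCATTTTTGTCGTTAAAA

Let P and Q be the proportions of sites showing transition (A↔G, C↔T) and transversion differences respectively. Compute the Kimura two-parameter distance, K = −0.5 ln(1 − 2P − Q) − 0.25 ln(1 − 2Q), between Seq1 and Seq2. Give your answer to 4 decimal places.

0.2635

The sequences differ at positions 4 (G/T, transversion), 5 (C/A, transversion), 10 (G/A, transition), 12 (C/A, transversion), 16 (G/T, transversion), 20 (C/A, transversion), 26 (T/A, transversion), 31 (A/T, transversion), 40 (T/A, transversion).
Of the 9 differences, 1 transition and 8 transversions over 41 sites: P = 1/41 = 0.024390, Q = 8/41 = 0.195122.
d = −0.5·ln(0.756098) − 0.25·ln(0.609756) = −0.5·(-0.279584) − 0.25·(-0.494696) = 0.2635.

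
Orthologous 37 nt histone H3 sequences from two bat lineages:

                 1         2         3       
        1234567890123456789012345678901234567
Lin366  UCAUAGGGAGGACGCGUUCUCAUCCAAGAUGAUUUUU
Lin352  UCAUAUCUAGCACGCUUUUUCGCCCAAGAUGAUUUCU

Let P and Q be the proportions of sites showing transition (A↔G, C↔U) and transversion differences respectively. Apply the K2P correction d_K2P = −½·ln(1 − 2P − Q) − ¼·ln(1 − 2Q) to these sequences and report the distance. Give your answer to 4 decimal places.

Mismatches occur at site 6 (G→U, transversion), site 7 (G→C, transversion), site 8 (G→U, transversion), site 11 (G→C, transversion), site 16 (G→U, transversion), site 19 (C→U, transition), site 22 (A→G, transition), site 23 (U→C, transition), site 36 (U→C, transition).
Of the 9 differences, 4 transitions and 5 transversions over 37 sites: P = 4/37 = 0.108108, Q = 5/37 = 0.135135.
d = −0.5·ln(0.648649) − 0.25·ln(0.729730) = −0.5·(-0.432864) − 0.25·(-0.315081) = 0.2952.

0.2952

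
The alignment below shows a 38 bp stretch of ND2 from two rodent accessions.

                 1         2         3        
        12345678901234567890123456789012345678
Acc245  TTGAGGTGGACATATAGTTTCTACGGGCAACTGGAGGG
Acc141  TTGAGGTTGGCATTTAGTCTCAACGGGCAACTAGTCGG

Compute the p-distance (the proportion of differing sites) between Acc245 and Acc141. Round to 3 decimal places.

0.211

Mismatches occur at site 8 (G/T), site 10 (A/G), site 14 (A/T), site 19 (T/C), site 22 (T/A), site 33 (G/A), site 35 (A/T), site 36 (G/C).
There are 8 differences over 38 sites, so p = 8/38 = 0.211.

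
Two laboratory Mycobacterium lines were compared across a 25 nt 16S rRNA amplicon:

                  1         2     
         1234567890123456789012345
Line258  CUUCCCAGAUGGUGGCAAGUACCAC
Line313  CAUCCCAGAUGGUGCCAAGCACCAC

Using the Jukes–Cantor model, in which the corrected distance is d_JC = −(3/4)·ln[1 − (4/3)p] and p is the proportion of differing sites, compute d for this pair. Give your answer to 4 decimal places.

The sequences differ at positions 2 (U/A), 15 (G/C), 20 (U/C).
p = 3/25 = 0.120000.
d = −0.75 · ln(1 − (4/3)·0.120000) = −0.75 · ln(0.840000) = −0.75 · (-0.174353) = 0.1308.

0.1308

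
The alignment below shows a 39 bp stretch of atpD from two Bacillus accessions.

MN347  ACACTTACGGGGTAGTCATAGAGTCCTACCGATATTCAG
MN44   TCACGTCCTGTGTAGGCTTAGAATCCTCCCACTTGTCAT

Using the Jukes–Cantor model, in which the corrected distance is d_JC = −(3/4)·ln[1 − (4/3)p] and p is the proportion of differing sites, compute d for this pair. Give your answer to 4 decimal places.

Mismatches occur at site 1 (A↔T), site 5 (T↔G), site 7 (A↔C), site 9 (G↔T), site 11 (G↔T), site 16 (T↔G), site 18 (A↔T), site 23 (G↔A), site 28 (A↔C), site 31 (G↔A), site 32 (A↔C), site 34 (A↔T), site 35 (T↔G), site 39 (G↔T).
p = 14/39 = 0.358974.
d = −0.75 · ln(1 − (4/3)·0.358974) = −0.75 · ln(0.521368) = −0.75 · (-0.651299) = 0.4885.

0.4885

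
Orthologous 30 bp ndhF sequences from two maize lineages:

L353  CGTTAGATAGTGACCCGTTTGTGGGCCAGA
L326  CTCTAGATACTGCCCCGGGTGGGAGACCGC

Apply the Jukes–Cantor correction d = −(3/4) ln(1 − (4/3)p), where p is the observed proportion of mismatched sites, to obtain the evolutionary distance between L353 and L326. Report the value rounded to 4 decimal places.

0.5034

The sequences differ at positions 2 (G/T), 3 (T/C), 10 (G/C), 13 (A/C), 18 (T/G), 19 (T/G), 22 (T/G), 24 (G/A), 26 (C/A), 28 (A/C), 30 (A/C).
p = 11/30 = 0.366667.
d = −0.75 · ln(1 − (4/3)·0.366667) = −0.75 · ln(0.511111) = −0.75 · (-0.671168) = 0.5034.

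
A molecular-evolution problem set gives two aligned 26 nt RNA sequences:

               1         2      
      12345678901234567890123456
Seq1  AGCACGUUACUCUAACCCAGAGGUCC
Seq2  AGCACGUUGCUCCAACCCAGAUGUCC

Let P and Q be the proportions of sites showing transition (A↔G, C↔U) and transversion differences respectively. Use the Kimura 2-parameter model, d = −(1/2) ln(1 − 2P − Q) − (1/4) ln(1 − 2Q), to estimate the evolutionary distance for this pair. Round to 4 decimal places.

0.1268

The sequences differ at positions 9 (A/G, transition), 13 (U/C, transition), 22 (G/U, transversion).
Of the 3 differences, 2 transitions and 1 transversion over 26 sites: P = 2/26 = 0.076923, Q = 1/26 = 0.038462.
d = −0.5·ln(0.807692) − 0.25·ln(0.923076) = −0.5·(-0.213574) − 0.25·(-0.080044) = 0.1268.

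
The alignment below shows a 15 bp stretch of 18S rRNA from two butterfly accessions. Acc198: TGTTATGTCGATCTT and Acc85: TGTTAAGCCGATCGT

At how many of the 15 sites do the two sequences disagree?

3

Differing sites — 6:T/A; 8:T/C; 14:T/G.
That gives 3 mismatches out of 15 aligned sites, so the Hamming distance is 3.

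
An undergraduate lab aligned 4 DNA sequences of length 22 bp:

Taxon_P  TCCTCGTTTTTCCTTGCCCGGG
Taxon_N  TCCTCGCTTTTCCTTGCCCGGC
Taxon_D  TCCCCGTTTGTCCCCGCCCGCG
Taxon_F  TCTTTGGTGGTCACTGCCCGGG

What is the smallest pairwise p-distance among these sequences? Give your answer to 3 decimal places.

0.091

Pairwise Hamming distances:
  Taxon_P vs Taxon_N: 2
  Taxon_P vs Taxon_D: 5
  Taxon_P vs Taxon_F: 7
  Taxon_N vs Taxon_D: 7
  Taxon_N vs Taxon_F: 8
  Taxon_D vs Taxon_F: 8
The smallest is 2 mismatches, between Taxon_P and Taxon_N; p = 2/22 = 0.091.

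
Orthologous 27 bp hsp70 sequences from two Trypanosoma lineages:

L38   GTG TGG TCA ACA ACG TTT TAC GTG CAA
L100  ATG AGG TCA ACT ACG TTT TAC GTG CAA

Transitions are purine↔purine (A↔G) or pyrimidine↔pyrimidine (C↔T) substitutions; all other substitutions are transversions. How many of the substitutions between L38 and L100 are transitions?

1

The sequences differ at positions 1 (G/A, transition), 4 (T/A, transversion), 12 (A/T, transversion).
Of the 3 differences, 1 transition and 2 transversions, so the answer is 1.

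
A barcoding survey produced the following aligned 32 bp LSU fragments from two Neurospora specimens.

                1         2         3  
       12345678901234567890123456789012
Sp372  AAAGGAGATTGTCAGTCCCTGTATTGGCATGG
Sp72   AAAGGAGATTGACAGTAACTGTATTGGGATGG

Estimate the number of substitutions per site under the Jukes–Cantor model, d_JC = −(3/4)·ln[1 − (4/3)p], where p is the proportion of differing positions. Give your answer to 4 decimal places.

Differing sites — 12:T/A; 17:C/A; 18:C/A; 28:C/G.
p = 4/32 = 0.125000.
d = −0.75 · ln(1 − (4/3)·0.125000) = −0.75 · ln(0.833333) = −0.75 · (-0.182322) = 0.1367.

0.1367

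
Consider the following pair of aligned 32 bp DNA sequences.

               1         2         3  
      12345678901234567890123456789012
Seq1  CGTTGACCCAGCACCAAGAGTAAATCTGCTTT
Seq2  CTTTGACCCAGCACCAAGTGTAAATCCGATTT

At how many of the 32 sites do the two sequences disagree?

4

Mismatches occur at site 2 (G↔T), site 19 (A↔T), site 27 (T↔C), site 29 (C↔A).
That gives 4 mismatches out of 32 aligned sites, so the Hamming distance is 4.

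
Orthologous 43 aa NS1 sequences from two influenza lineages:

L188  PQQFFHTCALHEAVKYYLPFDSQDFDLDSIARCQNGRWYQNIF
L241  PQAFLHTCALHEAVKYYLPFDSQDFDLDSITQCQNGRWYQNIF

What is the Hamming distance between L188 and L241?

4

Mismatches occur at site 3 (Q→A), site 5 (F→L), site 31 (A→T), site 32 (R→Q).
That gives 4 mismatches out of 43 aligned sites, so the Hamming distance is 4.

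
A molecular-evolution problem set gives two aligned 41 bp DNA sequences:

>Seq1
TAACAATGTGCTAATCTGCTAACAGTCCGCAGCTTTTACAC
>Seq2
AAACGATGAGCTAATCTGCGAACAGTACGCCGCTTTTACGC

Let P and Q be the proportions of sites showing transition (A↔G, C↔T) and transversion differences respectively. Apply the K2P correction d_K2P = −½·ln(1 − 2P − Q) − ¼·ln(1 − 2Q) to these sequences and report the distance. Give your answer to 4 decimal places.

The sequences differ at positions 1 (T/A, transversion), 5 (A/G, transition), 9 (T/A, transversion), 20 (T/G, transversion), 27 (C/A, transversion), 31 (A/C, transversion), 40 (A/G, transition).
Of the 7 differences, 2 transitions and 5 transversions over 41 sites: P = 2/41 = 0.048780, Q = 5/41 = 0.121951.
d = −0.5·ln(0.780489) − 0.25·ln(0.756098) = −0.5·(-0.247835) − 0.25·(-0.279584) = 0.1938.

0.1938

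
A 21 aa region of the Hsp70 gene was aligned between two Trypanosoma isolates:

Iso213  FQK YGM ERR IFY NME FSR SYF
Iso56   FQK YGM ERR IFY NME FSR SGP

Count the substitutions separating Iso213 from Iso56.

Mismatches occur at site 20 (Y/G), site 21 (F/P).
That gives 2 mismatches out of 21 aligned sites, so the Hamming distance is 2.

2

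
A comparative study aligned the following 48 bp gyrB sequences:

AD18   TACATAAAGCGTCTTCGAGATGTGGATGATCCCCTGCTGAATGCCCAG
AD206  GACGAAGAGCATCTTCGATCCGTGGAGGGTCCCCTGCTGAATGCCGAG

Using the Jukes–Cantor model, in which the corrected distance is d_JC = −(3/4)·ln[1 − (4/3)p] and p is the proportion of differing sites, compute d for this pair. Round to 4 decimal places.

0.2735

Differing sites — 1:T/G; 4:A/G; 5:T/A; 7:A/G; 11:G/A; 19:G/T; 20:A/C; 21:T/C; 27:T/G; 29:A/G; 46:C/G.
p = 11/48 = 0.229167.
d = −0.75 · ln(1 − (4/3)·0.229167) = −0.75 · ln(0.694444) = −0.75 · (-0.364644) = 0.2735.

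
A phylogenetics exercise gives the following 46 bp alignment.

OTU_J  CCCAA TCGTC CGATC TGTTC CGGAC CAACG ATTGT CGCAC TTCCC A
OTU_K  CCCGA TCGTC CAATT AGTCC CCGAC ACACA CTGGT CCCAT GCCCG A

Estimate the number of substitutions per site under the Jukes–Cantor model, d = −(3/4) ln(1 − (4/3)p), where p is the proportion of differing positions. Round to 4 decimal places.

0.4674

Differing sites — 4:A/G; 12:G/A; 15:C/T; 16:T/A; 19:T/C; 22:G/C; 26:C/A; 27:A/C; 30:G/A; 31:A/C; 33:T/G; 37:G/C; 40:C/T; 41:T/G; 42:T/C; 45:C/G.
p = 16/46 = 0.347826.
d = −0.75 · ln(1 − (4/3)·0.347826) = −0.75 · ln(0.536232) = −0.75 · (-0.623188) = 0.4674.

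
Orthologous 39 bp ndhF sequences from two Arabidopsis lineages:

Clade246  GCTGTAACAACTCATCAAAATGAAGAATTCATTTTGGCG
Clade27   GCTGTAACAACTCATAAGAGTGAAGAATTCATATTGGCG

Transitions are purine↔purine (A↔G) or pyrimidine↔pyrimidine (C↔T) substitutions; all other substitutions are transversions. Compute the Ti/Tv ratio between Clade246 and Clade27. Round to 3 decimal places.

The sequences differ at positions 16 (C/A, transversion), 18 (A/G, transition), 20 (A/G, transition), 33 (T/A, transversion).
Of the 4 differences, 2 transitions and 2 transversions, so Ti/Tv = 2/2 = 1.000.

1.000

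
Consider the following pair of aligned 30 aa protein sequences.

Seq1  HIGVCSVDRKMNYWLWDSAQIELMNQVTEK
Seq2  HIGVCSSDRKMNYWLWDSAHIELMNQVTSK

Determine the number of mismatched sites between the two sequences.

3

Mismatches occur at site 7 (V→S), site 20 (Q→H), site 29 (E→S).
That gives 3 mismatches out of 30 aligned sites, so the Hamming distance is 3.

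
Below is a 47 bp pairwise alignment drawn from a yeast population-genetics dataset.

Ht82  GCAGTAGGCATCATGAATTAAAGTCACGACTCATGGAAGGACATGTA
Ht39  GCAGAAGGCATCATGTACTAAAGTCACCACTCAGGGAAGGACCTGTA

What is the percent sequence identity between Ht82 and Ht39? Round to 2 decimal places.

Mismatches occur at site 5 (T↔A), site 16 (A↔T), site 18 (T↔C), site 28 (G↔C), site 34 (T↔G), site 43 (A↔C).
41 of the 47 sites match, so the percent identity is 41/47 × 100 = 87.23%.

87.23%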